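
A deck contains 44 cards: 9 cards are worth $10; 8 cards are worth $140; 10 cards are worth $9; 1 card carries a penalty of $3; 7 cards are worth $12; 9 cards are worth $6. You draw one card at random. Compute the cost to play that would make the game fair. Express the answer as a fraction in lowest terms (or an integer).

1435/44 dollars

E[payout] = (9/44)·10 + (8/44)·140 + (10/44)·9 + (1/44)·(-3) + (7/44)·12 + (9/44)·6 = 1435/44
Fair fee = E[payout] = 1435/44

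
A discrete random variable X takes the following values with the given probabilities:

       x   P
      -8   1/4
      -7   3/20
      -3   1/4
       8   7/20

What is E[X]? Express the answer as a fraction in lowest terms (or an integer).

-1

E[X] = (1/4)·(-8) + (3/20)·(-7) + (1/4)·(-3) + (7/20)·8
     = -1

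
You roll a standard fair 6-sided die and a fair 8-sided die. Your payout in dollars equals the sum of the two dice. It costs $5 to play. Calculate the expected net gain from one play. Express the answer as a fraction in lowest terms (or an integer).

Distribution of the sum of the two dice: 2 w.p. 1/48, 3 w.p. 1/24, 4 w.p. 1/16, 5 w.p. 1/12, 6 w.p. 5/48, 7 w.p. 1/8, …
E[payout] = (1/48)·2 + (1/24)·3 + (1/16)·4 + (1/12)·5 + (5/48)·6 + (1/8)·7 + (1/8)·8 + (1/8)·9 + (5/48)·10 + (1/12)·11 + (1/16)·12 + (1/24)·13 + (1/48)·14 = 8
Expected profit = 8 − 5 = 3

$3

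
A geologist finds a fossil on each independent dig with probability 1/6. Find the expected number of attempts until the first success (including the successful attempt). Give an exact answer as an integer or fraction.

For a geometric distribution, E[trials] = 1/p = 1/(1/6) = 6.

6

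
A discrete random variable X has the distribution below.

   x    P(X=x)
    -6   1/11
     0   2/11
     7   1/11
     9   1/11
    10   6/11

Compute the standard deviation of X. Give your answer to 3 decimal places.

5.398

E[X] = 70/11, E[X²] = 766/11
Var(X) = E[X²] − (E[X])² = 766/11 − 4900/121 = 3526/121
SD(X) = √(3526/121) ≈ 5.398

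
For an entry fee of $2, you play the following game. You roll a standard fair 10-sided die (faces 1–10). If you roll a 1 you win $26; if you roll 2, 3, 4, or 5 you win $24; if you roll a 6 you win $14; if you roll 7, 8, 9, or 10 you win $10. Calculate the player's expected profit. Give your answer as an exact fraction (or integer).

78/5 dollars

E[payout] = (2/5)·10 + (1/10)·14 + (2/5)·24 + (1/10)·26 = 88/5
Expected profit = 88/5 − 2 = 78/5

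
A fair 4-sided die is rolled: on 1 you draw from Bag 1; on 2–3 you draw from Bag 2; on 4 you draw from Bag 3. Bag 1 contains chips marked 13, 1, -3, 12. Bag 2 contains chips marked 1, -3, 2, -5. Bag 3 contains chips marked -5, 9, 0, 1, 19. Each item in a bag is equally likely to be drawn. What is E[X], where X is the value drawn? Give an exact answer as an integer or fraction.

E[X | Bag 1] = (13 + 1 − 3 + 12)/4 = 23/4
E[X | Bag 2] = (1 − 3 + 2 − 5)/4 = -5/4
E[X | Bag 3] = (-5 + 9 + 0 + 1 + 19)/5 = 24/5
E[X] = (1/4)·23/4 + (1/2)·(-5/4) + (1/4)·24/5 = 161/80

161/80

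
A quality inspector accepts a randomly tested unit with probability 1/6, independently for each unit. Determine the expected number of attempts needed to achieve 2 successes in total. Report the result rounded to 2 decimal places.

12.00

By linearity (sum of 2 independent geometric waits), E[trials] = 2/p = 2/(1/6) = 12.
≈ 12.00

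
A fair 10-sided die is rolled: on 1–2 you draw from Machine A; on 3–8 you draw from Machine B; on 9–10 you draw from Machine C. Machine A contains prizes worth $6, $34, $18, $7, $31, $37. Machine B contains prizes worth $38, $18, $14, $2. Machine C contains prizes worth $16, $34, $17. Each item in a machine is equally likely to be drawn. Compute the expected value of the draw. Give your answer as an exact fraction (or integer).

E[X | Machine A] = (6 + 34 + 18 + 7 + 31 + 37)/6 = 133/6
E[X | Machine B] = (38 + 18 + 14 + 2)/4 = 18
E[X | Machine C] = (16 + 34 + 17)/3 = 67/3
E[X] = (1/5)·133/6 + (3/5)·18 + (1/5)·67/3 = 197/10

197/10 dollars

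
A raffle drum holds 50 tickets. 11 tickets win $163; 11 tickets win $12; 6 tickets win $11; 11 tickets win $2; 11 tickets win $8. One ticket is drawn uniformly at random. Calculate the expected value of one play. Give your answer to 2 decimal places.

$42.02

E[payout] = (11/50)·163 + (11/50)·12 + (6/50)·11 + (11/50)·2 + (11/50)·8 = 2101/50
≈ $42.02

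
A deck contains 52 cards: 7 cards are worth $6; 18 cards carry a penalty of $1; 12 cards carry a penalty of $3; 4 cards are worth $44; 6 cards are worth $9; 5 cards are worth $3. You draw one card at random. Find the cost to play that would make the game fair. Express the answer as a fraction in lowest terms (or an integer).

E[payout] = (7/52)·6 + (18/52)·(-1) + (12/52)·(-3) + (4/52)·44 + (6/52)·9 + (5/52)·3 = 233/52
Fair fee = E[payout] = 233/52

233/52 dollars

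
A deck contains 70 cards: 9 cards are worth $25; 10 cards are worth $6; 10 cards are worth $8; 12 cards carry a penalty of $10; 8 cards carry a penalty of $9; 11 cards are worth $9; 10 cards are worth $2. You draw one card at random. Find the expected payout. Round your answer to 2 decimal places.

$4.17

E[payout] = (9/70)·25 + (10/70)·6 + (10/70)·8 + (12/70)·(-10) + (8/70)·(-9) + (11/70)·9 + (10/70)·2 = 146/35
≈ $4.17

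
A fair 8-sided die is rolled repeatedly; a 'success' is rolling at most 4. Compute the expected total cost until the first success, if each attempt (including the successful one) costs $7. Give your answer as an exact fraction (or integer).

E[#attempts] = 1/p = 2; E[cost] = 7·2 = 14.

$14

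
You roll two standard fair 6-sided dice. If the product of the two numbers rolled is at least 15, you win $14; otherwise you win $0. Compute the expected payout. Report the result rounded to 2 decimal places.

$5.06

E[payout] = (23/36)·0 + (13/36)·14 = 91/18
≈ $5.06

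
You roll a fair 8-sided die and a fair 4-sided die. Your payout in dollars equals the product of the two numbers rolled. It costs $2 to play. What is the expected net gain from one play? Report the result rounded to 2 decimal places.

$9.25

Distribution of the product of the two numbers rolled: 1 w.p. 1/32, 2 w.p. 1/16, 3 w.p. 1/16, 4 w.p. 3/32, 5 w.p. 1/32, 6 w.p. 3/32, …
E[payout] = (1/32)·1 + (1/16)·2 + (1/16)·3 + (3/32)·4 + (1/32)·5 + (3/32)·6 + (1/32)·7 + (3/32)·8 + (1/32)·9 + (1/32)·10 + (3/32)·12 + (1/32)·14 + (1/32)·15 + (1/16)·16 + (1/32)·18 + (1/32)·20 + (1/32)·21 + (1/16)·24 + (1/32)·28 + (1/32)·32 = 45/4
Expected profit = 45/4 − 2 = 37/4 ≈ $9.25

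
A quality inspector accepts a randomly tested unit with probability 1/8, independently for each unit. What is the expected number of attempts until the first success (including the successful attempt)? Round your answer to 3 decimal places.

8.000

For a geometric distribution, E[trials] = 1/p = 1/(1/8) = 8.
≈ 8.000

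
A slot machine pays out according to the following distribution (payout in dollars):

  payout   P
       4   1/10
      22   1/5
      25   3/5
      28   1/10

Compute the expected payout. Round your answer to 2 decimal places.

E[X] = (1/10)·4 + (1/5)·22 + (3/5)·25 + (1/10)·28
     = 113/5 ≈ 22.60

$22.60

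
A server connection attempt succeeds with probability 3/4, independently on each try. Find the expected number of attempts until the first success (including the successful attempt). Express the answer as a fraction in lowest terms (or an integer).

For a geometric distribution, E[trials] = 1/p = 1/(3/4) = 4/3.

4/3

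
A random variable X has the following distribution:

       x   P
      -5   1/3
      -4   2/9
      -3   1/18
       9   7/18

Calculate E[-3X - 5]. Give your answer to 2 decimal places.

-7.33

E[-3x-5] = (1/3)·10 + (2/9)·7 + (1/18)·4 + (7/18)·(-32)
     = -22/3 ≈ -7.33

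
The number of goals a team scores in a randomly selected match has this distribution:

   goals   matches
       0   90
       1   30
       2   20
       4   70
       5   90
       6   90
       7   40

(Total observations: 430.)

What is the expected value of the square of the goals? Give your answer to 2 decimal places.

Total = 430, so P(goals=0) = 90/430, etc.
E[X²] = (9/43)·0 + (3/43)·1 + (2/43)·4 + (7/43)·16 + (9/43)·25 + (9/43)·36 + (4/43)·49
     = 868/43 ≈ 20.19

20.19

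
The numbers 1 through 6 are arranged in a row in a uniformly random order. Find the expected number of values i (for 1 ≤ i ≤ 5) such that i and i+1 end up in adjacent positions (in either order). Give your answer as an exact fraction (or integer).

For each i ∈ {1,…,5}, let Xᵢ = 1 if i and i+1 are adjacent. P(Xᵢ=1) = 2·(6−1)!/6! = 2/6.
By linearity, E[ΣXᵢ] = (5)·(2/6) = 5/3.

5/3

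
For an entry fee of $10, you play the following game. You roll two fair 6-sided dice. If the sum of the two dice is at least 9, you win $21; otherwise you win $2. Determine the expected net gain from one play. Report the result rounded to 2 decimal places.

E[payout] = (13/18)·2 + (5/18)·21 = 131/18
Expected profit = 131/18 − 10 = -49/18 ≈ -$2.72

-$2.72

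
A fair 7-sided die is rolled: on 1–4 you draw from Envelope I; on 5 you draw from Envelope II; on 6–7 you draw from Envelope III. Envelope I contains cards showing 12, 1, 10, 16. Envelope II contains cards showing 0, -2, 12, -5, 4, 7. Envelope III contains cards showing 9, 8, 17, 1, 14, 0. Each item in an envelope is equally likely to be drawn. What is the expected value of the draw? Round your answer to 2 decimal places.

E[X | Envelope I] = (12 + 1 + 10 + 16)/4 = 39/4
E[X | Envelope II] = (0 − 2 + 12 − 5 + 4 + 7)/6 = 8/3
E[X | Envelope III] = (9 + 8 + 17 + 1 + 14 + 0)/6 = 49/6
E[X] = (4/7)·39/4 + (1/7)·8/3 + (2/7)·49/6 = 58/7 ≈ 8.29

8.29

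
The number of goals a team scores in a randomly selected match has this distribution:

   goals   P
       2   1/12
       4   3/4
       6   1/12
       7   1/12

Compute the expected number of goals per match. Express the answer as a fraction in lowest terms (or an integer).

17/4

E[X] = (1/12)·2 + (3/4)·4 + (1/12)·6 + (1/12)·7
     = 17/4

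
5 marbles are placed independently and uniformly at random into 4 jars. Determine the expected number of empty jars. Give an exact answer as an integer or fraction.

243/256

Let Xⱼ=1 if jar j is empty. P(Xⱼ=1) = ((4-1)/4)^5 = 243/1024.
By linearity, E[#empty] = 4·243/1024 = 243/256.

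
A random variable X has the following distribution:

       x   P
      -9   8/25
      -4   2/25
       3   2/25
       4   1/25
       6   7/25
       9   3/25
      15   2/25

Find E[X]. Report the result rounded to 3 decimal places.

E[X] = (8/25)·(-9) + (2/25)·(-4) + (2/25)·3 + (1/25)·4 + (7/25)·6 + (3/25)·9 + (2/25)·15
     = 29/25 ≈ 1.160

1.160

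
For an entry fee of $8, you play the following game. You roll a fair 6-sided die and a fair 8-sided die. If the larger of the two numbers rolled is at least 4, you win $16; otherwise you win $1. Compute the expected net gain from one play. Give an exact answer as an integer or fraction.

83/16 dollars

E[payout] = (3/16)·1 + (13/16)·16 = 211/16
Expected profit = 211/16 − 8 = 83/16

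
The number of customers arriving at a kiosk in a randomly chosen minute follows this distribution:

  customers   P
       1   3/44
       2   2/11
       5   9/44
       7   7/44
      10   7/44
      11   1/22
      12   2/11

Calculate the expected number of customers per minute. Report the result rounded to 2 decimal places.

E[X] = (3/44)·1 + (2/11)·2 + (9/44)·5 + (7/44)·7 + (7/44)·10 + (1/22)·11 + (2/11)·12
     = 301/44 ≈ 6.84

6.84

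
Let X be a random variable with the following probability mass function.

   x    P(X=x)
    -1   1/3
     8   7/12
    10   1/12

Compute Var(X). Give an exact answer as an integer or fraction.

E[X] = (1/3)·(-1) + (7/12)·8 + (1/12)·10 = 31/6
E[X²] = (1/3)·1 + (7/12)·64 + (1/12)·100 = 46
Var(X) = 46 − (31/6)² = 695/36

695/36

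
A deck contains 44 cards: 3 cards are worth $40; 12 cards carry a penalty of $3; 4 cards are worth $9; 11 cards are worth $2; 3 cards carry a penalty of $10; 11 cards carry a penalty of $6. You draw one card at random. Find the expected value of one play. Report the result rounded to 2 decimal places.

$1.05

E[payout] = (3/44)·40 + (12/44)·(-3) + (4/44)·9 + (11/44)·2 + (3/44)·(-10) + (11/44)·(-6) = 23/22
≈ $1.05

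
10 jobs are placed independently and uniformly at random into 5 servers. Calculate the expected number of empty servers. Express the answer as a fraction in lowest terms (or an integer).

1048576/1953125

Let Xⱼ=1 if server j is empty. P(Xⱼ=1) = ((5-1)/5)^10 = 1048576/9765625.
By linearity, E[#empty] = 5·1048576/9765625 = 1048576/1953125.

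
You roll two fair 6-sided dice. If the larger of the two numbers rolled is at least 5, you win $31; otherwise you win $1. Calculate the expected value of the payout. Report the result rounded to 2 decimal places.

$17.67

E[payout] = (4/9)·1 + (5/9)·31 = 53/3
≈ $17.67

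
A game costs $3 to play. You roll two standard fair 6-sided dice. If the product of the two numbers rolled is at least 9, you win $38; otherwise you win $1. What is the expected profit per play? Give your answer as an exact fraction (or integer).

E[payout] = (4/9)·1 + (5/9)·38 = 194/9
Expected profit = 194/9 − 3 = 167/9

167/9 dollars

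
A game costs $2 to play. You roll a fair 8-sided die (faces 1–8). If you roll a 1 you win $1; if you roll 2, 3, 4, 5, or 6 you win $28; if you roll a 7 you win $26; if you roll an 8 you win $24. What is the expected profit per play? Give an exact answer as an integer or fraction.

E[payout] = (1/8)·1 + (1/8)·24 + (1/8)·26 + (5/8)·28 = 191/8
Expected profit = 191/8 − 2 = 175/8

175/8 dollars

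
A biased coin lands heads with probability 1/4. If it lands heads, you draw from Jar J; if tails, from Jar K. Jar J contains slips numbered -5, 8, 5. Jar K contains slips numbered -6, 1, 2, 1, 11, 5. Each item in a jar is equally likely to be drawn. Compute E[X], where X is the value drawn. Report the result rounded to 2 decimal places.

E[X | Jar J] = (-5 + 8 + 5)/3 = 8/3
E[X | Jar K] = (-6 + 1 + 2 + 1 + 11 + 5)/6 = 7/3
E[X] = (1/4)·8/3 + (3/4)·7/3 = 29/12 ≈ 2.42

2.42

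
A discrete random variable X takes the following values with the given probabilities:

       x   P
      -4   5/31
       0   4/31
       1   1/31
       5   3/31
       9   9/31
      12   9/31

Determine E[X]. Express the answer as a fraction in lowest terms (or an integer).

185/31

E[X] = (5/31)·(-4) + (4/31)·0 + (1/31)·1 + (3/31)·5 + (9/31)·9 + (9/31)·12
     = 185/31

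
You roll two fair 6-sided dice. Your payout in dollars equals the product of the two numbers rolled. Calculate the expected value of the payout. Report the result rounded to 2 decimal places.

Distribution of the product of the two numbers rolled: 1 w.p. 1/36, 2 w.p. 1/18, 3 w.p. 1/18, 4 w.p. 1/12, 5 w.p. 1/18, 6 w.p. 1/9, …
E[payout] = (1/36)·1 + (1/18)·2 + (1/18)·3 + (1/12)·4 + (1/18)·5 + (1/9)·6 + (1/18)·8 + (1/36)·9 + (1/18)·10 + (1/9)·12 + (1/18)·15 + (1/36)·16 + (1/18)·18 + (1/18)·20 + (1/18)·24 + (1/36)·25 + (1/18)·30 + (1/36)·36 = 49/4
≈ $12.25

$12.25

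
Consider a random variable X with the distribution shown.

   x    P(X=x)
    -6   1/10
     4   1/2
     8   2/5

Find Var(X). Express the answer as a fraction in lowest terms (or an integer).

E[X] = (1/10)·(-6) + (1/2)·4 + (2/5)·8 = 23/5
E[X²] = (1/10)·36 + (1/2)·16 + (2/5)·64 = 186/5
Var(X) = 186/5 − (23/5)² = 401/25

401/25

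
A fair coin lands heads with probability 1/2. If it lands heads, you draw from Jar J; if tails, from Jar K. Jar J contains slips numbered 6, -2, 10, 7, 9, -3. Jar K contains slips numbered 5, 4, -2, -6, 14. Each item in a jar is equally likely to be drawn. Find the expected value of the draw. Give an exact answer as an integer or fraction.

E[X | Jar J] = (6 − 2 + 10 + 7 + 9 − 3)/6 = 9/2
E[X | Jar K] = (5 + 4 − 2 − 6 + 14)/5 = 3
E[X] = (1/2)·9/2 + (1/2)·3 = 15/4

15/4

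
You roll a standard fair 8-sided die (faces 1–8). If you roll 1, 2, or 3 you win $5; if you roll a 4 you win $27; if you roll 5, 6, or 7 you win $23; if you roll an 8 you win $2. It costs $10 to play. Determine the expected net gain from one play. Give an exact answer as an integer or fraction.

E[payout] = (1/8)·2 + (3/8)·5 + (3/8)·23 + (1/8)·27 = 113/8
Expected profit = 113/8 − 10 = 33/8

33/8 dollars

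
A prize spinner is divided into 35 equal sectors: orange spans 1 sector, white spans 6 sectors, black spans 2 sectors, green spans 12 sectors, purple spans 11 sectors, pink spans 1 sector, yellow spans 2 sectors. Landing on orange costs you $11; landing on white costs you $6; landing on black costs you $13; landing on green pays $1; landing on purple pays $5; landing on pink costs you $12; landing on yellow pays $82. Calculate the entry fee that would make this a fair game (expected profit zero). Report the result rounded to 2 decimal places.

E[payout] = (1/35)·(-11) + (6/35)·(-6) + (2/35)·(-13) + (12/35)·1 + (11/35)·5 + (1/35)·(-12) + (2/35)·82 = 146/35
Fair fee = E[payout] = 146/35 ≈ $4.17

$4.17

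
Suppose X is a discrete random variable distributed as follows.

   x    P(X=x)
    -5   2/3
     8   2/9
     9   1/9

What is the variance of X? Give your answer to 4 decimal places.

39.5802

E[X] = (2/3)·(-5) + (2/9)·8 + (1/9)·9 = -5/9
E[X²] = (2/3)·25 + (2/9)·64 + (1/9)·81 = 359/9
Var(X) = 359/9 − (-5/9)² = 3206/81 ≈ 39.5802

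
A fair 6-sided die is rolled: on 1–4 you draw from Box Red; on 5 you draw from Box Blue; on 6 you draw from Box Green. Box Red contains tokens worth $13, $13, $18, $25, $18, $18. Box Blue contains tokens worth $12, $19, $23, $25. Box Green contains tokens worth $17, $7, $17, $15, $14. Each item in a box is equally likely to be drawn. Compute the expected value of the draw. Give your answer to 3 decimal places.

E[X | Box Red] = (13 + 13 + 18 + 25 + 18 + 18)/6 = 35/2
E[X | Box Blue] = (12 + 19 + 23 + 25)/4 = 79/4
E[X | Box Green] = (17 + 7 + 17 + 15 + 14)/5 = 14
E[X] = (2/3)·35/2 + (1/6)·79/4 + (1/6)·14 = 415/24 ≈ 17.292

$17.292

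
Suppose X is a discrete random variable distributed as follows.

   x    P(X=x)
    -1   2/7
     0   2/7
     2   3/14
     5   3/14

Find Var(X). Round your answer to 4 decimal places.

5.0255

E[X] = (2/7)·(-1) + (2/7)·0 + (3/14)·2 + (3/14)·5 = 17/14
E[X²] = (2/7)·1 + (2/7)·0 + (3/14)·4 + (3/14)·25 = 13/2
Var(X) = 13/2 − (17/14)² = 985/196 ≈ 5.0255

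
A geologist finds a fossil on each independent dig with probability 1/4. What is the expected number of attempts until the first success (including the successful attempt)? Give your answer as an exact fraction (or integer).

For a geometric distribution, E[trials] = 1/p = 1/(1/4) = 4.

4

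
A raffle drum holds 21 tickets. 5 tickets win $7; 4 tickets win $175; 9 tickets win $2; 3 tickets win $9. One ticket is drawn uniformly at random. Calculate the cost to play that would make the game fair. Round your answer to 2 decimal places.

$37.14

E[payout] = (5/21)·7 + (4/21)·175 + (9/21)·2 + (3/21)·9 = 260/7
Fair fee = E[payout] = 260/7 ≈ $37.14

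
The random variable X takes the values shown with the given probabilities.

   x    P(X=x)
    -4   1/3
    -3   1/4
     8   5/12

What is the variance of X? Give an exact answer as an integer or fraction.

523/16

E[X] = (1/3)·(-4) + (1/4)·(-3) + (5/12)·8 = 5/4
E[X²] = (1/3)·16 + (1/4)·9 + (5/12)·64 = 137/4
Var(X) = 137/4 − (5/4)² = 523/16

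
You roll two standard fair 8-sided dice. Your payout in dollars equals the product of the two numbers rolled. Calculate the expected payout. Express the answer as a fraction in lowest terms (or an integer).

Distribution of the product of the two numbers rolled: 1 w.p. 1/64, 2 w.p. 1/32, 3 w.p. 1/32, 4 w.p. 3/64, 5 w.p. 1/32, 6 w.p. 1/16, …
E[payout] = (1/64)·1 + (1/32)·2 + (1/32)·3 + (3/64)·4 + (1/32)·5 + (1/16)·6 + (1/32)·7 + (1/16)·8 + (1/64)·9 + (1/32)·10 + (1/16)·12 + (1/32)·14 + (1/32)·15 + (3/64)·16 + (1/32)·18 + (1/32)·20 + (1/32)·21 + (1/16)·24 + (1/64)·25 + (1/32)·28 + (1/32)·30 + (1/32)·32 + (1/32)·35 + (1/64)·36 + (1/32)·40 + (1/32)·42 + (1/32)·48 + (1/64)·49 + (1/32)·56 + (1/64)·64 = 81/4

81/4 dollars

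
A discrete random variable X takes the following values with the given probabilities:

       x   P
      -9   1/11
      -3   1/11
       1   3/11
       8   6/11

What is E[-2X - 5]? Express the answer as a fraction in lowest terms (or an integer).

E[-2x-5] = (1/11)·13 + (1/11)·1 + (3/11)·(-7) + (6/11)·(-21)
     = -133/11

-133/11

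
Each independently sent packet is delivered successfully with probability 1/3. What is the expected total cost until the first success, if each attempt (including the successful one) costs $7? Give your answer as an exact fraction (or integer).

$21

E[#attempts] = 1/p = 3; E[cost] = 7·3 = 21.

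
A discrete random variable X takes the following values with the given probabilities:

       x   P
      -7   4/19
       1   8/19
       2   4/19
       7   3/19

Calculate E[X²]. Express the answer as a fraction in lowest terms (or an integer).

367/19

E[X²] = (4/19)·49 + (8/19)·1 + (4/19)·4 + (3/19)·49
     = 367/19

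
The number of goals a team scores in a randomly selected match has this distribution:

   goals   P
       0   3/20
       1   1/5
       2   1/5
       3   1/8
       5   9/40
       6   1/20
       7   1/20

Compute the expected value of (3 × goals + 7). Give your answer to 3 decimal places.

E[3x+7] = (3/20)·7 + (1/5)·10 + (1/5)·13 + (1/8)·16 + (9/40)·22 + (1/20)·25 + (1/20)·28
     = 61/4 ≈ 15.250

15.250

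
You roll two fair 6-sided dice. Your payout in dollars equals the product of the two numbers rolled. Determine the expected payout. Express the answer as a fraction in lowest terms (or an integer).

Distribution of the product of the two numbers rolled: 1 w.p. 1/36, 2 w.p. 1/18, 3 w.p. 1/18, 4 w.p. 1/12, 5 w.p. 1/18, 6 w.p. 1/9, …
E[payout] = (1/36)·1 + (1/18)·2 + (1/18)·3 + (1/12)·4 + (1/18)·5 + (1/9)·6 + (1/18)·8 + (1/36)·9 + (1/18)·10 + (1/9)·12 + (1/18)·15 + (1/36)·16 + (1/18)·18 + (1/18)·20 + (1/18)·24 + (1/36)·25 + (1/18)·30 + (1/36)·36 = 49/4

49/4 dollars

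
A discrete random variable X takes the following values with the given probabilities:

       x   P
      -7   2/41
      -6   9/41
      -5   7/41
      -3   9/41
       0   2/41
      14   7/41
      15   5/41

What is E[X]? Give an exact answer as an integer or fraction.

43/41

E[X] = (2/41)·(-7) + (9/41)·(-6) + (7/41)·(-5) + (9/41)·(-3) + (2/41)·0 + (7/41)·14 + (5/41)·15
     = 43/41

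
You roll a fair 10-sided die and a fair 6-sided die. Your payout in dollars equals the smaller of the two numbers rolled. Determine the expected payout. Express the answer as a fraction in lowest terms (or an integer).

Distribution of the smaller of the two numbers rolled: 1 w.p. 1/4, 2 w.p. 13/60, 3 w.p. 11/60, 4 w.p. 3/20, 5 w.p. 7/60, 6 w.p. 1/12
E[payout] = (1/4)·1 + (13/60)·2 + (11/60)·3 + (3/20)·4 + (7/60)·5 + (1/12)·6 = 35/12

35/12 dollars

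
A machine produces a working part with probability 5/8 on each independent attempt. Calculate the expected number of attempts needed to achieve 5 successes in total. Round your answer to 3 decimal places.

By linearity (sum of 5 independent geometric waits), E[trials] = 5/p = 5/(5/8) = 8.
≈ 8.000

8.000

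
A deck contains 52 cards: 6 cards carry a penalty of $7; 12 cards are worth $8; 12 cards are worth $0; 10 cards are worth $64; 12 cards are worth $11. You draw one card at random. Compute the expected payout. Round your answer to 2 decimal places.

$15.88

E[payout] = (6/52)·(-7) + (12/52)·8 + (12/52)·0 + (10/52)·64 + (12/52)·11 = 413/26
≈ $15.88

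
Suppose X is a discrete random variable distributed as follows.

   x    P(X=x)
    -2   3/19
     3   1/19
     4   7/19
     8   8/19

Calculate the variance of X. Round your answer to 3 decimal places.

12.006

E[X] = (3/19)·(-2) + (1/19)·3 + (7/19)·4 + (8/19)·8 = 89/19
E[X²] = (3/19)·4 + (1/19)·9 + (7/19)·16 + (8/19)·64 = 645/19
Var(X) = 645/19 − (89/19)² = 4334/361 ≈ 12.006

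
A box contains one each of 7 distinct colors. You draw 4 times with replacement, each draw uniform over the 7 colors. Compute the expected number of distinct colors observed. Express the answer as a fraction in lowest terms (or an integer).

1105/343

Let Xⱼ=1 if type j appears at least once. P(Xⱼ=1) = 1 − ((7−1)/7)^4 = 1105/2401.
E[#distinct] = 7·1105/2401 = 1105/343.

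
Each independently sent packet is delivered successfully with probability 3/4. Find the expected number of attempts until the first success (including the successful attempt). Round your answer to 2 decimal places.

1.33

For a geometric distribution, E[trials] = 1/p = 1/(3/4) = 4/3.
≈ 1.33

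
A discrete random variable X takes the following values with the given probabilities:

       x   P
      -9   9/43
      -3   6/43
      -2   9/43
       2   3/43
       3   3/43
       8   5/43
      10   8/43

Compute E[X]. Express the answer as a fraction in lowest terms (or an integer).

E[X] = (9/43)·(-9) + (6/43)·(-3) + (9/43)·(-2) + (3/43)·2 + (3/43)·3 + (5/43)·8 + (8/43)·10
     = 18/43

18/43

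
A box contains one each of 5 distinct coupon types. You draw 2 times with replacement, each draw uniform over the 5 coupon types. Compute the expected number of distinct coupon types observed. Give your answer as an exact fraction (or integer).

9/5

Let Xⱼ=1 if type j appears at least once. P(Xⱼ=1) = 1 − ((5−1)/5)^2 = 9/25.
E[#distinct] = 5·9/25 = 9/5.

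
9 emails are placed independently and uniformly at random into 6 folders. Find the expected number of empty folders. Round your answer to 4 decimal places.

1.1628

Let Xⱼ=1 if folder j is empty. P(Xⱼ=1) = ((6-1)/6)^9 = 1953125/10077696.
By linearity, E[#empty] = 6·1953125/10077696 = 1953125/1679616.
≈ 1.1628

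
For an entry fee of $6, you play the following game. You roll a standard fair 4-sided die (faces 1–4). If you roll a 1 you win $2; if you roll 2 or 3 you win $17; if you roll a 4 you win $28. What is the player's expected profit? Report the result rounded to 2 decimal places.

E[payout] = (1/4)·2 + (1/2)·17 + (1/4)·28 = 16
Expected profit = 16 − 6 = 10 ≈ $10.00

$10.00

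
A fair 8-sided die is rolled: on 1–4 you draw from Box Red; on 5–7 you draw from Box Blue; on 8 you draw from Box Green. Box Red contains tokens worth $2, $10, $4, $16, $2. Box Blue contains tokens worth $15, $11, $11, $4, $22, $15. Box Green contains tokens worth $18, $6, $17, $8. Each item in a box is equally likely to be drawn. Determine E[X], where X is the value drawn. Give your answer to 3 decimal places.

E[X | Box Red] = (2 + 10 + 4 + 16 + 2)/5 = 34/5
E[X | Box Blue] = (15 + 11 + 11 + 4 + 22 + 15)/6 = 13
E[X | Box Green] = (18 + 6 + 17 + 8)/4 = 49/4
E[X] = (1/2)·34/5 + (3/8)·13 + (1/8)·49/4 = 1569/160 ≈ 9.806

$9.806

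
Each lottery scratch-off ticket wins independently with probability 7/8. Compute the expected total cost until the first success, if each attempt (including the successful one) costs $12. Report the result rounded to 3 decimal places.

E[#attempts] = 1/p = 8/7; E[cost] = 12·8/7 = 96/7.
≈ 13.714

$13.714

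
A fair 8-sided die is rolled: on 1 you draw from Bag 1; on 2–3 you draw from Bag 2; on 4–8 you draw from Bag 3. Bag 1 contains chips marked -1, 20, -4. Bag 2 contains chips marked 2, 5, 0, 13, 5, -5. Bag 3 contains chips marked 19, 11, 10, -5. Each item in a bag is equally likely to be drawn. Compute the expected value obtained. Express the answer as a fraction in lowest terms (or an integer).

665/96

E[X | Bag 1] = (-1 + 20 − 4)/3 = 5
E[X | Bag 2] = (2 + 5 + 0 + 13 + 5 − 5)/6 = 10/3
E[X | Bag 3] = (19 + 11 + 10 − 5)/4 = 35/4
E[X] = (1/8)·5 + (1/4)·10/3 + (5/8)·35/4 = 665/96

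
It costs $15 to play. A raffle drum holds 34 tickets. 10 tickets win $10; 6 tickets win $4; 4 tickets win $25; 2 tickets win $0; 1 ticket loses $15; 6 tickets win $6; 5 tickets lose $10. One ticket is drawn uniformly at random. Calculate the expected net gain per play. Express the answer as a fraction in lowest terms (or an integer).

E[payout] = (10/34)·10 + (6/34)·4 + (4/34)·25 + (2/34)·0 + (1/34)·(-15) + (6/34)·6 + (5/34)·(-10) = 195/34
Expected profit = 195/34 − 15 = -315/34

-315/34 dollars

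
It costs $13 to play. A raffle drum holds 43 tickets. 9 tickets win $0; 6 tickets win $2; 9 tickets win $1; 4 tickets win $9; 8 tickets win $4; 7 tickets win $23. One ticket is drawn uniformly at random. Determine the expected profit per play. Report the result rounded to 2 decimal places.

-$7.19

E[payout] = (9/43)·0 + (6/43)·2 + (9/43)·1 + (4/43)·9 + (8/43)·4 + (7/43)·23 = 250/43
Expected profit = 250/43 − 13 = -309/43 ≈ -$7.19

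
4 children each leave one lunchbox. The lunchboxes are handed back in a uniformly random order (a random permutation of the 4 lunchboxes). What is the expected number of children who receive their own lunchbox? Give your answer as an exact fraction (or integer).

Let Xᵢ = 1 if person i gets their own lunchbox. For each i, P(Xᵢ=1) = 1/4.
By linearity of expectation, E[X₁+…+X_4] = 4·(1/4) = 1.

1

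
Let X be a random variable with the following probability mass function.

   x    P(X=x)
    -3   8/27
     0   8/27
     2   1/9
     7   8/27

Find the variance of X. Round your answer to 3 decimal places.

E[X] = (8/27)·(-3) + (8/27)·0 + (1/9)·2 + (8/27)·7 = 38/27
E[X²] = (8/27)·9 + (8/27)·0 + (1/9)·4 + (8/27)·49 = 476/27
Var(X) = 476/27 − (38/27)² = 11408/729 ≈ 15.649

15.649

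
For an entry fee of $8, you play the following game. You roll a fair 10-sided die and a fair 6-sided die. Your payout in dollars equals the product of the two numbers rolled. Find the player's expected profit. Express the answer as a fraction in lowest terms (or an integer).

Distribution of the product of the two numbers rolled: 1 w.p. 1/60, 2 w.p. 1/30, 3 w.p. 1/30, 4 w.p. 1/20, 5 w.p. 1/30, 6 w.p. 1/15, …
E[payout] = (1/60)·1 + (1/30)·2 + (1/30)·3 + (1/20)·4 + (1/30)·5 + (1/15)·6 + (1/60)·7 + (1/20)·8 + (1/30)·9 + (1/20)·10 + (1/15)·12 + (1/60)·14 + (1/30)·15 + (1/30)·16 + (1/20)·18 + (1/20)·20 + (1/60)·21 + (1/20)·24 + (1/60)·25 + (1/60)·27 + (1/60)·28 + (1/20)·30 + (1/60)·32 + (1/60)·35 + (1/30)·36 + (1/30)·40 + (1/60)·42 + (1/60)·45 + (1/60)·48 + (1/60)·50 + (1/60)·54 + (1/60)·60 = 77/4
Expected profit = 77/4 − 8 = 45/4

45/4 dollars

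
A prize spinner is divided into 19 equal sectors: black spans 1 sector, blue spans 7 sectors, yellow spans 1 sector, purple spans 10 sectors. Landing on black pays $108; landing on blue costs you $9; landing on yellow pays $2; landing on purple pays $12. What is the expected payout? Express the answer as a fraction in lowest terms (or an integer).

167/19 dollars

E[payout] = (1/19)·108 + (7/19)·(-9) + (1/19)·2 + (10/19)·12 = 167/19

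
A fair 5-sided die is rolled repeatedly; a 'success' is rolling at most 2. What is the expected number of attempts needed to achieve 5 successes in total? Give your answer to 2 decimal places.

By linearity (sum of 5 independent geometric waits), E[trials] = 5/p = 5/(2/5) = 25/2.
≈ 12.50

12.50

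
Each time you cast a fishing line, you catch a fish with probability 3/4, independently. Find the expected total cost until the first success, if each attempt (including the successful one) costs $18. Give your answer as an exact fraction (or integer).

$24

E[#attempts] = 1/p = 4/3; E[cost] = 18·4/3 = 24.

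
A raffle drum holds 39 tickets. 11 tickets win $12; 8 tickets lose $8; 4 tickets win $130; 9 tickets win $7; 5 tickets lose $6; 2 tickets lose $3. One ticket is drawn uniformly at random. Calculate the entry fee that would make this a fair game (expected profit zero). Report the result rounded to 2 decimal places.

$15.77

E[payout] = (11/39)·12 + (8/39)·(-8) + (4/39)·130 + (9/39)·7 + (5/39)·(-6) + (2/39)·(-3) = 205/13
Fair fee = E[payout] = 205/13 ≈ $15.77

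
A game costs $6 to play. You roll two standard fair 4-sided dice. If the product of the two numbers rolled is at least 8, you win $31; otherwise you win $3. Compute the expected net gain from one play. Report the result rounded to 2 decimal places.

$7.50

E[payout] = (5/8)·3 + (3/8)·31 = 27/2
Expected profit = 27/2 − 6 = 15/2 ≈ $7.50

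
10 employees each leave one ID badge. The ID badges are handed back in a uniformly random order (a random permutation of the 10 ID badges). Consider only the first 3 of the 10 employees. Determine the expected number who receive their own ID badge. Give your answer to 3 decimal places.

0.300

Let Xᵢ = 1 if person i gets their own ID badge. For each i, P(Xᵢ=1) = 1/10.
By linearity of expectation, E[X₁+…+X_3] = 3·(1/10) = 3/10.
≈ 0.300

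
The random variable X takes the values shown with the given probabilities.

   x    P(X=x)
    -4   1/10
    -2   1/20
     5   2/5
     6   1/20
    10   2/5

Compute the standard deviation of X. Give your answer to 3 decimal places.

E[X] = 29/5, E[X²] = 268/5
Var(X) = E[X²] − (E[X])² = 268/5 − 841/25 = 499/25
SD(X) = √(499/25) ≈ 4.468

4.468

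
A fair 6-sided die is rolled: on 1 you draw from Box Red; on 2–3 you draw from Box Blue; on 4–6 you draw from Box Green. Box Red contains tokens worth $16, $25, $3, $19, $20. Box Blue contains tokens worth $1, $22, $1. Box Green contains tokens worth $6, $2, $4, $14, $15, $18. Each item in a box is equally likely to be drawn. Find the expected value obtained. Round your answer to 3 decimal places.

E[X | Box Red] = (16 + 25 + 3 + 19 + 20)/5 = 83/5
E[X | Box Blue] = (1 + 22 + 1)/3 = 8
E[X | Box Green] = (6 + 2 + 4 + 14 + 15 + 18)/6 = 59/6
E[X] = (1/6)·83/5 + (1/3)·8 + (1/2)·59/6 = 207/20 ≈ 10.350

$10.350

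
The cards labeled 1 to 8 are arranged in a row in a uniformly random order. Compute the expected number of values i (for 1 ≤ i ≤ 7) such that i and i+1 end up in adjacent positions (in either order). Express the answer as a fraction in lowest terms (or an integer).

For each i ∈ {1,…,7}, let Xᵢ = 1 if i and i+1 are adjacent. P(Xᵢ=1) = 2·(8−1)!/8! = 2/8.
By linearity, E[ΣXᵢ] = (7)·(2/8) = 7/4.

7/4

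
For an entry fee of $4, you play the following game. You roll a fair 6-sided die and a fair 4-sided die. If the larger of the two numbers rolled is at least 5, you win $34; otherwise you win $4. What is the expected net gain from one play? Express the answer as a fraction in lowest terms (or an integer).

E[payout] = (2/3)·4 + (1/3)·34 = 14
Expected profit = 14 − 4 = 10

$10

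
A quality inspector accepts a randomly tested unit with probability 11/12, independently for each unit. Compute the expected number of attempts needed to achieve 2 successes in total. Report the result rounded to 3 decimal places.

2.182

By linearity (sum of 2 independent geometric waits), E[trials] = 2/p = 2/(11/12) = 24/11.
≈ 2.182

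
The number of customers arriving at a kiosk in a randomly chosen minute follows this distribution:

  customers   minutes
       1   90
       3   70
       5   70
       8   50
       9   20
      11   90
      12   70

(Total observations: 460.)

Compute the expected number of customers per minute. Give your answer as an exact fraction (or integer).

Total = 460, so P(customers=1) = 90/460, etc.
E[X] = (9/46)·1 + (7/46)·3 + (7/46)·5 + (5/46)·8 + (1/23)·9 + (9/46)·11 + (7/46)·12
     = 153/23

153/23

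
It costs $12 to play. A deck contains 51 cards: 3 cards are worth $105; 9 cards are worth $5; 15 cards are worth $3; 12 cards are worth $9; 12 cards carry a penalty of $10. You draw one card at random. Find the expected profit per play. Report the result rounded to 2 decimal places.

E[payout] = (3/51)·105 + (9/51)·5 + (15/51)·3 + (12/51)·9 + (12/51)·(-10) = 131/17
Expected profit = 131/17 − 12 = -73/17 ≈ -$4.29

-$4.29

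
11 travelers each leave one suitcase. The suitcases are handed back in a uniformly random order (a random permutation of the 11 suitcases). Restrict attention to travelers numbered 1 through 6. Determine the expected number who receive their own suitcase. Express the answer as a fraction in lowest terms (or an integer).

6/11

Let Xᵢ = 1 if person i gets their own suitcase. For each i, P(Xᵢ=1) = 1/11.
By linearity of expectation, E[X₁+…+X_6] = 6·(1/11) = 6/11.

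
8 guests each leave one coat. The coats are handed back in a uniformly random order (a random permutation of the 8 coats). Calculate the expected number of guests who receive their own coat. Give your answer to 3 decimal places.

Let Xᵢ = 1 if person i gets their own coat. For each i, P(Xᵢ=1) = 1/8.
By linearity of expectation, E[X₁+…+X_8] = 8·(1/8) = 1.
≈ 1.000

1.000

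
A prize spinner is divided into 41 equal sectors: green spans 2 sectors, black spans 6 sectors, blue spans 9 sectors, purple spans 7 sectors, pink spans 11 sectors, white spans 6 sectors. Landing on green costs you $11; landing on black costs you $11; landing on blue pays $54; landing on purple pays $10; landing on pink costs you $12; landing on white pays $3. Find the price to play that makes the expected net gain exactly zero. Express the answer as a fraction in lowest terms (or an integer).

E[payout] = (2/41)·(-11) + (6/41)·(-11) + (9/41)·54 + (7/41)·10 + (11/41)·(-12) + (6/41)·3 = 354/41
Fair fee = E[payout] = 354/41

354/41 dollars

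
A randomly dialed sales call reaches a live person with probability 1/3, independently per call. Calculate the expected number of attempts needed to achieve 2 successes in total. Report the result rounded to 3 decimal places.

By linearity (sum of 2 independent geometric waits), E[trials] = 2/p = 2/(1/3) = 6.
≈ 6.000

6.000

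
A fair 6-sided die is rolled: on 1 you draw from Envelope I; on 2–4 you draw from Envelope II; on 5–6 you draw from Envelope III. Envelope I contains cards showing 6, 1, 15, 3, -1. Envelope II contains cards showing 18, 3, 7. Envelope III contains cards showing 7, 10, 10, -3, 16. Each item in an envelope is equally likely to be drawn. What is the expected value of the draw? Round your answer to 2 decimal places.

E[X | Envelope I] = (6 + 1 + 15 + 3 − 1)/5 = 24/5
E[X | Envelope II] = (18 + 3 + 7)/3 = 28/3
E[X | Envelope III] = (7 + 10 + 10 − 3 + 16)/5 = 8
E[X] = (1/6)·24/5 + (1/2)·28/3 + (1/3)·8 = 122/15 ≈ 8.13

8.13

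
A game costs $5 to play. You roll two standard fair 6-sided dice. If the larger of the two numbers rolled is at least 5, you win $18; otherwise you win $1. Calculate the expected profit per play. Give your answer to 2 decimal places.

$5.44

E[payout] = (4/9)·1 + (5/9)·18 = 94/9
Expected profit = 94/9 − 5 = 49/9 ≈ $5.44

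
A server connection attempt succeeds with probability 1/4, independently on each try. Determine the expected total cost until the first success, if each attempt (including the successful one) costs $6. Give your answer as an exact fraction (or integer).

$24

E[#attempts] = 1/p = 4; E[cost] = 6·4 = 24.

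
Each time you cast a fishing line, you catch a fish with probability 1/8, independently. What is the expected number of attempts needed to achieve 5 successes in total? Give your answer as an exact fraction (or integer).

40

By linearity (sum of 5 independent geometric waits), E[trials] = 5/p = 5/(1/8) = 40.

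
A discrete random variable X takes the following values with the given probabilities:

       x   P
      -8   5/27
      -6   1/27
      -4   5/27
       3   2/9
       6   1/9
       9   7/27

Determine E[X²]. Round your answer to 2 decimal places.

43.15

E[X²] = (5/27)·64 + (1/27)·36 + (5/27)·16 + (2/9)·9 + (1/9)·36 + (7/27)·81
     = 1165/27 ≈ 43.15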